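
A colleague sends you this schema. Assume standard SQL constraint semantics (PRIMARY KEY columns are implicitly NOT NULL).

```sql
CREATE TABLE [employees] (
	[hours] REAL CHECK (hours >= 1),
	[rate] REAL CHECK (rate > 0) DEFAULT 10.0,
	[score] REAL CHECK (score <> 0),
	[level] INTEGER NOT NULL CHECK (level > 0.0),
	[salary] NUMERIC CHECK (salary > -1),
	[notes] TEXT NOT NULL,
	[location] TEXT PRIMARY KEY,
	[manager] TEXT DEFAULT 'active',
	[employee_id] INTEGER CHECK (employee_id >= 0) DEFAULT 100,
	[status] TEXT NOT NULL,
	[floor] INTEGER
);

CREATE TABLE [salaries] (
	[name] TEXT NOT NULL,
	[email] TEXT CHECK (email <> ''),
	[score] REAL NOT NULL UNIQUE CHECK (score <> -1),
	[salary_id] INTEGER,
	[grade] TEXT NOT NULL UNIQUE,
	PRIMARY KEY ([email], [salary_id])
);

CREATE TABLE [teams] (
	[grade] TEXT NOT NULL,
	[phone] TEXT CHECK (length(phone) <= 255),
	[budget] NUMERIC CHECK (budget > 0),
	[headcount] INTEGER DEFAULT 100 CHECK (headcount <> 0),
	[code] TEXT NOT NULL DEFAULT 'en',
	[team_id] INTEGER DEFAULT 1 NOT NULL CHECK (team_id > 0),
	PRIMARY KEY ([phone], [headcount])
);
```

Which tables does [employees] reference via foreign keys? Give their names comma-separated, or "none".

No column in employees has a REFERENCES clause.

none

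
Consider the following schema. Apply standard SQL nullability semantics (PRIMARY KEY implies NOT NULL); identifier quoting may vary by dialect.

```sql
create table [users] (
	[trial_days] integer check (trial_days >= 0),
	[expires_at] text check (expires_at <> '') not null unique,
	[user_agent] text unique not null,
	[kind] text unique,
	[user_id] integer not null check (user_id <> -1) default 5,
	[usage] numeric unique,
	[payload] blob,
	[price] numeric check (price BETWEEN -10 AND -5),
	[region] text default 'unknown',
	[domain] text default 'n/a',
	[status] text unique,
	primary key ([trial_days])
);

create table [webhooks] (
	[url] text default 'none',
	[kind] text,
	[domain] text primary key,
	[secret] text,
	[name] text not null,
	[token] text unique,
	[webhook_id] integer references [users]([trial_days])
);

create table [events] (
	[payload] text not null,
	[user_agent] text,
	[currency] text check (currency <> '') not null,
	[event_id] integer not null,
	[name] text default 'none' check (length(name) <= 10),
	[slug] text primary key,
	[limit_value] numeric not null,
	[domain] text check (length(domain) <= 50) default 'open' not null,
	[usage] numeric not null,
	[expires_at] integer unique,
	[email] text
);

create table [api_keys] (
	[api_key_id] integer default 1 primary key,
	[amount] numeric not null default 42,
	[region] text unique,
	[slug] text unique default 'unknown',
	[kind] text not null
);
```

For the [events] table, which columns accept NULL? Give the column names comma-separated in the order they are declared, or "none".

user_agent, name, expires_at, email

- payload: declared NOT NULL → not nullable.
- user_agent: no NOT NULL constraint applies → nullable.
- currency: declared NOT NULL → not nullable.
- event_id: declared NOT NULL → not nullable.
- name: CHECK does not forbid NULL (a CHECK constraint passes when its expression is NULL) → nullable.
- slug: part of the PRIMARY KEY, which implies NOT NULL → not nullable.
- limit_value: declared NOT NULL → not nullable.
- domain: declared NOT NULL → not nullable.
- usage: declared NOT NULL → not nullable.
- expires_at: UNIQUE does not imply NOT NULL → nullable.
- email: no NOT NULL constraint applies → nullable.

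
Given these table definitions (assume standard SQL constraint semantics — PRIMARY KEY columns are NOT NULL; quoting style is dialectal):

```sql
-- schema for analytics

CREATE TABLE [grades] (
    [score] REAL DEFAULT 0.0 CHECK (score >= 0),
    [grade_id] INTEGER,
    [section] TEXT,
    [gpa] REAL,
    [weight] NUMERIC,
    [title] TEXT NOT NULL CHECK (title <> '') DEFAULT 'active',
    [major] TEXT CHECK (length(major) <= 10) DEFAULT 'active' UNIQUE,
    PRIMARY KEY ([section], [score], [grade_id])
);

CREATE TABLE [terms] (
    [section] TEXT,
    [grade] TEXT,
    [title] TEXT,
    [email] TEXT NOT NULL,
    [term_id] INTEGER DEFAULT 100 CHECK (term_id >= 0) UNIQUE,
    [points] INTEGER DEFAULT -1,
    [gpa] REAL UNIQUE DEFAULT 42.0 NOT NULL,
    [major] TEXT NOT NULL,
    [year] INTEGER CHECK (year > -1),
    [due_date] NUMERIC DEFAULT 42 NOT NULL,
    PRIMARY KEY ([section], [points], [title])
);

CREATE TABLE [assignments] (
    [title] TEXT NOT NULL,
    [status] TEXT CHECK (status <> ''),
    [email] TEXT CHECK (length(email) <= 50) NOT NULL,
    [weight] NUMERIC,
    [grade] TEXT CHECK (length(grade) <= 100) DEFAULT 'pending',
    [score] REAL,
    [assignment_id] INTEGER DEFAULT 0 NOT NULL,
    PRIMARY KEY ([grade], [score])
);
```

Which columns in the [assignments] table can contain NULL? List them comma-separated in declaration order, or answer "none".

status, weight

- title: declared NOT NULL → not nullable.
- status: CHECK does not forbid NULL (a CHECK constraint passes when its expression is NULL) → nullable.
- email: declared NOT NULL → not nullable.
- weight: no NOT NULL constraint applies → nullable.
- grade: part of the PRIMARY KEY, which implies NOT NULL → not nullable.
- score: part of the PRIMARY KEY, which implies NOT NULL → not nullable.
- assignment_id: declared NOT NULL → not nullable.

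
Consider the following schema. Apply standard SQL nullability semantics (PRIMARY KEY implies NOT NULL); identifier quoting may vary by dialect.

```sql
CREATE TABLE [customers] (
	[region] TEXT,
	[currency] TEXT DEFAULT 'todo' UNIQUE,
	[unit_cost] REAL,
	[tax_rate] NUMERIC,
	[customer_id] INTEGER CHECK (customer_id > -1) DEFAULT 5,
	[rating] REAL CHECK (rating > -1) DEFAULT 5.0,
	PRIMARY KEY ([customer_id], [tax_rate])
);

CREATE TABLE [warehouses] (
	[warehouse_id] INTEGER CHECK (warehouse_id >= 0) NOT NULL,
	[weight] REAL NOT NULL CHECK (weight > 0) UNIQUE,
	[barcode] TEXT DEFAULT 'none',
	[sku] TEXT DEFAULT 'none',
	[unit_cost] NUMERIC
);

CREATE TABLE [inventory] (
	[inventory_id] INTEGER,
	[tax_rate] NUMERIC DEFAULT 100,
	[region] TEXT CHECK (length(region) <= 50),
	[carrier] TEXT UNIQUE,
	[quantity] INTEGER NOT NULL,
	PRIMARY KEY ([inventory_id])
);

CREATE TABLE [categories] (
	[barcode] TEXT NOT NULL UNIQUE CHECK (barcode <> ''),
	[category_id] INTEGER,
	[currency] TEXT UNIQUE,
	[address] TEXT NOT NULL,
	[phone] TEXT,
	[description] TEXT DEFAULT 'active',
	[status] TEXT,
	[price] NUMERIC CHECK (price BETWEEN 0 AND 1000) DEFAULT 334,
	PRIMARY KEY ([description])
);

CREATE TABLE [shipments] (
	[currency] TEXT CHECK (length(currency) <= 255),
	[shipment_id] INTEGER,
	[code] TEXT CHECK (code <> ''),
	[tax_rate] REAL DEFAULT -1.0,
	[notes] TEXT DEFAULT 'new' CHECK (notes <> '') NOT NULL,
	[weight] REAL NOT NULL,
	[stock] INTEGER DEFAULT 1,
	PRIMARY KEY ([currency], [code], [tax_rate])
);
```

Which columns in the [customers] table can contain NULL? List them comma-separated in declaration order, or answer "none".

region, currency, unit_cost, rating

- region: no NOT NULL constraint applies → nullable.
- currency: UNIQUE does not imply NOT NULL → nullable.
- unit_cost: no NOT NULL constraint applies → nullable.
- tax_rate: part of the PRIMARY KEY, which implies NOT NULL → not nullable.
- customer_id: part of the PRIMARY KEY, which implies NOT NULL → not nullable.
- rating: CHECK does not forbid NULL (a CHECK constraint passes when its expression is NULL) → nullable.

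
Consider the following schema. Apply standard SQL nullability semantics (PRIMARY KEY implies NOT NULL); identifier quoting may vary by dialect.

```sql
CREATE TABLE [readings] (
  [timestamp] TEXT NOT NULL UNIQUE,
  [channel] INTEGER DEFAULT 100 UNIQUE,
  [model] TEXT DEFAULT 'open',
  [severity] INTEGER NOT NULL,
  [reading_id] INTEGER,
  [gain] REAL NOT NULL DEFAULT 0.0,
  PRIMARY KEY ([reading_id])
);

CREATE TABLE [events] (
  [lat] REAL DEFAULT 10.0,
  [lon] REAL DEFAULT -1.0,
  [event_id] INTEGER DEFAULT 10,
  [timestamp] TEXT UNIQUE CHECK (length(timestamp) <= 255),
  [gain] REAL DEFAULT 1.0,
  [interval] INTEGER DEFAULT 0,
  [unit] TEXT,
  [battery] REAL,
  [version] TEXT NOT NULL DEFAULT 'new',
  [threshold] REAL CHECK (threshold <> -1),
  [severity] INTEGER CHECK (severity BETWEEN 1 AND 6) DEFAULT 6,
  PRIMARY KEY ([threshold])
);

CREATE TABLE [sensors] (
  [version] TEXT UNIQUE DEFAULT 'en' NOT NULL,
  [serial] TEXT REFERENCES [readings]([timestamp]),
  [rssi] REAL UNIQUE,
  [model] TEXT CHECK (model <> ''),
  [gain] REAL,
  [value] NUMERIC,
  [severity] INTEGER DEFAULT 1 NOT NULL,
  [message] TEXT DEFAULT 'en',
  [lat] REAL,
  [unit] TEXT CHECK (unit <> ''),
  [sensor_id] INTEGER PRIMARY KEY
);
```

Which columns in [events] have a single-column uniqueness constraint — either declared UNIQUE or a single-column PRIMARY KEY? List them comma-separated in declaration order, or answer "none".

timestamp, threshold

- lat: no UNIQUE or single-column PK constraint.
- lon: no UNIQUE or single-column PK constraint.
- event_id: no UNIQUE or single-column PK constraint.
- timestamp: declared UNIQUE → unique.
- gain: no UNIQUE or single-column PK constraint.
- interval: no UNIQUE or single-column PK constraint.
- unit: no UNIQUE or single-column PK constraint.
- battery: no UNIQUE or single-column PK constraint.
- version: no UNIQUE or single-column PK constraint.
- threshold: single-column PRIMARY KEY → unique.
- severity: no UNIQUE or single-column PK constraint.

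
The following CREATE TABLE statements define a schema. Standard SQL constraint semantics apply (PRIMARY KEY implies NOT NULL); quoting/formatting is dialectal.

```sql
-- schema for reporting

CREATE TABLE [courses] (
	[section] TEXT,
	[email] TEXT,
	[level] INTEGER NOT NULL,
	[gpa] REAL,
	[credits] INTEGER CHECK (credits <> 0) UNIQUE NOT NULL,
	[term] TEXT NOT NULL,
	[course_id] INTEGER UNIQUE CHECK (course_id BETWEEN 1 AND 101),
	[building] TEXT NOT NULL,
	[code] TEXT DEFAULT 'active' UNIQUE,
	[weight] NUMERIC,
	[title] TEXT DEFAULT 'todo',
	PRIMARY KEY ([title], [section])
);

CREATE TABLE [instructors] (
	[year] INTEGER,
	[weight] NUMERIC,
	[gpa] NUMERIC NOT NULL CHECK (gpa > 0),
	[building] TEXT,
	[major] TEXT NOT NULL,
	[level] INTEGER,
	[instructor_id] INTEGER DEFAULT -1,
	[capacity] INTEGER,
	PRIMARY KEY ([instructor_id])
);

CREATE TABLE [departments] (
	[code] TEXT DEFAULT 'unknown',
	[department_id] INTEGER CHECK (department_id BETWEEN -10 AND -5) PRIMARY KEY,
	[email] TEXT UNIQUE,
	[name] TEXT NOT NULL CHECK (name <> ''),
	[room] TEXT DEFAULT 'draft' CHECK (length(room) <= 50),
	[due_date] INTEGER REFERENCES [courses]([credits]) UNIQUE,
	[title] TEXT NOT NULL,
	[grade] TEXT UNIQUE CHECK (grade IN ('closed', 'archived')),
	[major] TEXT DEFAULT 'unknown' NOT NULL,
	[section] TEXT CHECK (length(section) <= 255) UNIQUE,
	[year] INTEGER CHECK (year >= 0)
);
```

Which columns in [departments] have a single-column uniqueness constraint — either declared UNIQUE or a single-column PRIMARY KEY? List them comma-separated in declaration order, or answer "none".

- code: no UNIQUE or single-column PK constraint.
- department_id: single-column PRIMARY KEY → unique.
- email: declared UNIQUE → unique.
- name: no UNIQUE or single-column PK constraint.
- room: no UNIQUE or single-column PK constraint.
- due_date: declared UNIQUE → unique.
- title: no UNIQUE or single-column PK constraint.
- grade: declared UNIQUE → unique.
- major: no UNIQUE or single-column PK constraint.
- section: declared UNIQUE → unique.
- year: no UNIQUE or single-column PK constraint.

department_id, email, due_date, grade, section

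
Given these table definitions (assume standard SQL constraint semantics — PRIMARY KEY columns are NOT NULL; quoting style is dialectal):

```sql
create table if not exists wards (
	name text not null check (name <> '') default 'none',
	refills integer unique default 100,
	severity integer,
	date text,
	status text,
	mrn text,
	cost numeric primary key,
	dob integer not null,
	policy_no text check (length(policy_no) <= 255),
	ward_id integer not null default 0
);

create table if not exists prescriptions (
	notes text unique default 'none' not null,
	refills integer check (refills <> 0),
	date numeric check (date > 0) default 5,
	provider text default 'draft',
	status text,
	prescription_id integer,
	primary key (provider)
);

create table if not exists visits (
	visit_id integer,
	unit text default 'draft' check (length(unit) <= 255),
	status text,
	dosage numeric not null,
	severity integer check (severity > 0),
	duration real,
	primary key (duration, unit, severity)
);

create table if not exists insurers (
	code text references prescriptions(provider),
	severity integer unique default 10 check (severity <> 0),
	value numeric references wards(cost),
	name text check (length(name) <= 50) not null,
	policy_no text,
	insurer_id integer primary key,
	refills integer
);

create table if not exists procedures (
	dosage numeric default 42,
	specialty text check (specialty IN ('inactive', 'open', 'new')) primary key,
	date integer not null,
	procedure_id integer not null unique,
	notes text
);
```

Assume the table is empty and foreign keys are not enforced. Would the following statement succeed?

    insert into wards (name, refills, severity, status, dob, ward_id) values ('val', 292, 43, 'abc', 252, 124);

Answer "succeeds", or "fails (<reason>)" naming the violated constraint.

cost is omitted from the column list and has no DEFAULT, so it would receive NULL.
But cost is part of the PRIMARY KEY (implied NOT NULL).

fails (NOT NULL on cost)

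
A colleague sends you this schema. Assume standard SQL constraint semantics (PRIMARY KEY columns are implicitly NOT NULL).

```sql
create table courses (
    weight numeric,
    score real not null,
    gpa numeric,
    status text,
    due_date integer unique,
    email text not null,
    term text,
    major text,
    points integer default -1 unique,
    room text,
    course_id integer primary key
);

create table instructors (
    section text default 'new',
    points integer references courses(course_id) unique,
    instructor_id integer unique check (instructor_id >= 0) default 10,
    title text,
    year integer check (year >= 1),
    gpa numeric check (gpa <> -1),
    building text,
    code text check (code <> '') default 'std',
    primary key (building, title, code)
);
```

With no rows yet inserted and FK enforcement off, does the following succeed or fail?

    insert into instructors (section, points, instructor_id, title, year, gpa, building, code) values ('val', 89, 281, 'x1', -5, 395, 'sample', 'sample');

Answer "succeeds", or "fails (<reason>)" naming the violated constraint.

The value -5 for year violates CHECK (year >= 1).

fails (CHECK on year)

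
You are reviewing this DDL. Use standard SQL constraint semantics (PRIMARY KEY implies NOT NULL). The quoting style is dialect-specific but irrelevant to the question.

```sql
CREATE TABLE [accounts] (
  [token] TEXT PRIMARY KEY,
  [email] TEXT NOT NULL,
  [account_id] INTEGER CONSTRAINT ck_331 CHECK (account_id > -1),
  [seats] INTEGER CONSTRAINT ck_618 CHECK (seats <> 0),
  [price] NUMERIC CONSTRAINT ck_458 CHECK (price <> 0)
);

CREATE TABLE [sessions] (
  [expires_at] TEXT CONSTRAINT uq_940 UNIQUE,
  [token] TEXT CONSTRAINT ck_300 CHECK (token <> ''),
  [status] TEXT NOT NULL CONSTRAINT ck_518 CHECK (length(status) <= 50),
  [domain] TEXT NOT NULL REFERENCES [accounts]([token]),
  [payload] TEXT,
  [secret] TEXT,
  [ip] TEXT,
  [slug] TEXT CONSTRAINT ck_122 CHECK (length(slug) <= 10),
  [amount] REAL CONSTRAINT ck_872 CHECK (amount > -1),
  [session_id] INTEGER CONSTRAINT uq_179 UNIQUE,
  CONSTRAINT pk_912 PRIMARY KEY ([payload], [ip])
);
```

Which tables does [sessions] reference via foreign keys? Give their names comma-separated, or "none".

- domain REFERENCES accounts(token).

accounts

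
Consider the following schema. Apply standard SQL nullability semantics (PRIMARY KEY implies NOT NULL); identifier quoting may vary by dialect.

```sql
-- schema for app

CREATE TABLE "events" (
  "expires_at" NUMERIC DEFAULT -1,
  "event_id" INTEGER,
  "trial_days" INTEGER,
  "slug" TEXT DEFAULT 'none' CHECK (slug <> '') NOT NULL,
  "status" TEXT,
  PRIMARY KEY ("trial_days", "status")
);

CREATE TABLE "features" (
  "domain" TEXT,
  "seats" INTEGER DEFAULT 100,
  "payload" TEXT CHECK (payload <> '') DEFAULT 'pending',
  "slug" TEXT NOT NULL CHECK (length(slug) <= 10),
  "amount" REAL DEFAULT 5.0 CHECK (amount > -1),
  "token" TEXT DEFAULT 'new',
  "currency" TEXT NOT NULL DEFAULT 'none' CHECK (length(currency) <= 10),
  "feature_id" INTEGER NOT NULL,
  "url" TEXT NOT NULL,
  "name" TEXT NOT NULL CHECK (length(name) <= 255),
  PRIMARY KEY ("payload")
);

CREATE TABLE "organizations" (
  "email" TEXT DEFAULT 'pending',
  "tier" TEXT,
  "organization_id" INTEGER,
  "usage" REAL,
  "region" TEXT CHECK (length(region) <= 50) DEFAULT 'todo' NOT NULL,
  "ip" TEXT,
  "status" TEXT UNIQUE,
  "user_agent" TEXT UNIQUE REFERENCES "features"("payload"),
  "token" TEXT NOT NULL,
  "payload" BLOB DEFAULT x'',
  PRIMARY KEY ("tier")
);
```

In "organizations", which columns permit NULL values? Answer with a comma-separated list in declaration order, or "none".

email, organization_id, usage, ip, status, user_agent, payload

- email: DEFAULT only fills an omitted column; an explicit NULL is still allowed → nullable.
- tier: part of the PRIMARY KEY, which implies NOT NULL → not nullable.
- organization_id: no NOT NULL constraint applies → nullable.
- usage: no NOT NULL constraint applies → nullable.
- region: declared NOT NULL → not nullable.
- ip: no NOT NULL constraint applies → nullable.
- status: UNIQUE does not imply NOT NULL → nullable.
- user_agent: a foreign key column may be NULL unless separately constrained → nullable.
- token: declared NOT NULL → not nullable.
- payload: DEFAULT only fills an omitted column; an explicit NULL is still allowed → nullable.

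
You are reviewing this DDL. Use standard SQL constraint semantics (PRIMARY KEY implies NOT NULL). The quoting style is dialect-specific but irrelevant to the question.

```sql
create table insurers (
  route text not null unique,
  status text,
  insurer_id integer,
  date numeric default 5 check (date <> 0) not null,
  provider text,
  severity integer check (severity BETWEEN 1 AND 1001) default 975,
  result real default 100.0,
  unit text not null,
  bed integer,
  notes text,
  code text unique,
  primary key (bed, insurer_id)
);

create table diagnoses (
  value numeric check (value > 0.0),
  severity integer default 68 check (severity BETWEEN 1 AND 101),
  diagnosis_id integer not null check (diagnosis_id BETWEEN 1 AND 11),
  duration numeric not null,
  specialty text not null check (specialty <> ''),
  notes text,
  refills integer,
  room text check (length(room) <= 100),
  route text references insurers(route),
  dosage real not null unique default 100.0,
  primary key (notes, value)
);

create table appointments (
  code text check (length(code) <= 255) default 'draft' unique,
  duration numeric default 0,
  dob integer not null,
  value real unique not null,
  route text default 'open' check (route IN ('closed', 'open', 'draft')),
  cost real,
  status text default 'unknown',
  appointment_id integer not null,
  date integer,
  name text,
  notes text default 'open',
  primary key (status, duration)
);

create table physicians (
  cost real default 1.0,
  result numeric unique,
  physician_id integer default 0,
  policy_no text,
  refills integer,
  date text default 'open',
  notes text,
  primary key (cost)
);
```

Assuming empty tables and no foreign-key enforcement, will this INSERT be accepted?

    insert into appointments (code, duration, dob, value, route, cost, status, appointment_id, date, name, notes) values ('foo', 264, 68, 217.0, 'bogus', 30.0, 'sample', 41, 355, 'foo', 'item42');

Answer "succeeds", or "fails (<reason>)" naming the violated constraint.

The value 'bogus' for route violates CHECK (route IN ('closed', 'open', 'draft')).

fails (CHECK on route)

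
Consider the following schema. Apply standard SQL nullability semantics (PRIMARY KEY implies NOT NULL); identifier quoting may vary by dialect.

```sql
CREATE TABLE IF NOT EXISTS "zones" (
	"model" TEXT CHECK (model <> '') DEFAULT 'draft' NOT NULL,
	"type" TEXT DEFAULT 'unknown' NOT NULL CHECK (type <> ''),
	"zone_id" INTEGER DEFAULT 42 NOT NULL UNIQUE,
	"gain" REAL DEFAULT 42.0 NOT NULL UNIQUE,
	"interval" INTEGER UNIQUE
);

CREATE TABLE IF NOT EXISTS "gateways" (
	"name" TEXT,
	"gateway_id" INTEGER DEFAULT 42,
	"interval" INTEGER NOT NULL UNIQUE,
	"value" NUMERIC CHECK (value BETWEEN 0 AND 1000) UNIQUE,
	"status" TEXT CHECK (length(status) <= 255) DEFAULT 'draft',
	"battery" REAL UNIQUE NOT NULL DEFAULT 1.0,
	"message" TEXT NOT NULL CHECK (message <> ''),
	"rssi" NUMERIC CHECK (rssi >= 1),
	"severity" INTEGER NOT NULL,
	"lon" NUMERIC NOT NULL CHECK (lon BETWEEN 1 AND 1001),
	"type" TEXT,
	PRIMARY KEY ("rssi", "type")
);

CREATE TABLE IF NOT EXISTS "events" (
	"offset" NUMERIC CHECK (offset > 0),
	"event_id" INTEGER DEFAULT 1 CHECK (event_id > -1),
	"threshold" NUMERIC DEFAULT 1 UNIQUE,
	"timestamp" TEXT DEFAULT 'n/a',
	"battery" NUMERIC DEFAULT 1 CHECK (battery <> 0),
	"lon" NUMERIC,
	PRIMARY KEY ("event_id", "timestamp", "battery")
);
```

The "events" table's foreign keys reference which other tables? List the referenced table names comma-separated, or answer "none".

none

No column in events has a REFERENCES clause.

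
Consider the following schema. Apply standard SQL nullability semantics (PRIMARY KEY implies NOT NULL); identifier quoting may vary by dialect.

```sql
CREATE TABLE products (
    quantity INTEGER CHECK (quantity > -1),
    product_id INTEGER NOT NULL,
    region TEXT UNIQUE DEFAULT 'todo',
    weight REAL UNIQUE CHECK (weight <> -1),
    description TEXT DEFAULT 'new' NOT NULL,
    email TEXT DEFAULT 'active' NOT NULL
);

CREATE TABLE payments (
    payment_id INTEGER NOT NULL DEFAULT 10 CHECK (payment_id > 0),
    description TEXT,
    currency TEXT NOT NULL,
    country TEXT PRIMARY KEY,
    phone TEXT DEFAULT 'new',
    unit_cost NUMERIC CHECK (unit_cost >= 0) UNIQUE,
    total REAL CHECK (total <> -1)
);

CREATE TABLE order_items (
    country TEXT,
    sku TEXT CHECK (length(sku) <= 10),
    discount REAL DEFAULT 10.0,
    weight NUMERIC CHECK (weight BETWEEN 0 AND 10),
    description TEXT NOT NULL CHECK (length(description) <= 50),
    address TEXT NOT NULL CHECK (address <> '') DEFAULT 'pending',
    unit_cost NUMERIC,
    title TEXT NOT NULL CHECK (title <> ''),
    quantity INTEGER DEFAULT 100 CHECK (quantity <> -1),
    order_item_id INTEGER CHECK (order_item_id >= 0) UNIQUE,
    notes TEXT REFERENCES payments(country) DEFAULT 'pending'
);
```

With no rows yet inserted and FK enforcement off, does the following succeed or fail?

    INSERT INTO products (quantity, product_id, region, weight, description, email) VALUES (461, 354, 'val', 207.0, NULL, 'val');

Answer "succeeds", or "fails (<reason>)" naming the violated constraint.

fails (NOT NULL on description)

description is explicitly set to NULL, but description is declared NOT NULL.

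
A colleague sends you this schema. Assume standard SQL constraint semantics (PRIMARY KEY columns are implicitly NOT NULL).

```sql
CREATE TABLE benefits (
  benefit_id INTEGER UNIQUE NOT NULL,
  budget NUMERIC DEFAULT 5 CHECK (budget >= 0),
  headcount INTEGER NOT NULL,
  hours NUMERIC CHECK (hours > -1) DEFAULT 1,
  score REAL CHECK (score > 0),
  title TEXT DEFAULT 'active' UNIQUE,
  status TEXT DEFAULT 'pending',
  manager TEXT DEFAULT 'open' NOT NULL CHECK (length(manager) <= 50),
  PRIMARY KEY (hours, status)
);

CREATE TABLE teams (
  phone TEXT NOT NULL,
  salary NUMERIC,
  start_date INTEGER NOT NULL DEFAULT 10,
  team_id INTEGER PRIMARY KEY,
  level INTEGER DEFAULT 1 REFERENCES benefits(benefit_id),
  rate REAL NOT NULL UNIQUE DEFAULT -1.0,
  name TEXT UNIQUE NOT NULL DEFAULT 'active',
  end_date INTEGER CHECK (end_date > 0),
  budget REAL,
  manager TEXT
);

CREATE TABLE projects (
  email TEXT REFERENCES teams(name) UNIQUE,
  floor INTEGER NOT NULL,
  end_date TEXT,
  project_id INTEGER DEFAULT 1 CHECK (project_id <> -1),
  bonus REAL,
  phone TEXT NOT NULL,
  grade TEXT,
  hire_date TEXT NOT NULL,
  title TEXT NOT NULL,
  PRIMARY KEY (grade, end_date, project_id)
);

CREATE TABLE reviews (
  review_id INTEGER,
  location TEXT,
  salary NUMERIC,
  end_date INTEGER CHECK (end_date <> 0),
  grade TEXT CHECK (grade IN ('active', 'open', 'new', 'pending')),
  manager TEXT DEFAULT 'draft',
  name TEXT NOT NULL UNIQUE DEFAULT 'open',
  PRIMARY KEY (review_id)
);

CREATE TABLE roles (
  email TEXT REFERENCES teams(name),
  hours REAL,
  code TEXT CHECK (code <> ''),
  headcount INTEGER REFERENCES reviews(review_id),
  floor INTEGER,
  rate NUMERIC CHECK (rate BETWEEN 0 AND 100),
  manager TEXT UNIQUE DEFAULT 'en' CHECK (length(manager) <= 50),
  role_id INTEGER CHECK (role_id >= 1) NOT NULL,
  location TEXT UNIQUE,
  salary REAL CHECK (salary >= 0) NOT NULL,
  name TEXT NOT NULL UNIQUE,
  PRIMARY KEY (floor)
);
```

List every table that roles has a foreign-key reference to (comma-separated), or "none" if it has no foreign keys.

teams, reviews

- email REFERENCES teams(name).
- headcount REFERENCES reviews(review_id).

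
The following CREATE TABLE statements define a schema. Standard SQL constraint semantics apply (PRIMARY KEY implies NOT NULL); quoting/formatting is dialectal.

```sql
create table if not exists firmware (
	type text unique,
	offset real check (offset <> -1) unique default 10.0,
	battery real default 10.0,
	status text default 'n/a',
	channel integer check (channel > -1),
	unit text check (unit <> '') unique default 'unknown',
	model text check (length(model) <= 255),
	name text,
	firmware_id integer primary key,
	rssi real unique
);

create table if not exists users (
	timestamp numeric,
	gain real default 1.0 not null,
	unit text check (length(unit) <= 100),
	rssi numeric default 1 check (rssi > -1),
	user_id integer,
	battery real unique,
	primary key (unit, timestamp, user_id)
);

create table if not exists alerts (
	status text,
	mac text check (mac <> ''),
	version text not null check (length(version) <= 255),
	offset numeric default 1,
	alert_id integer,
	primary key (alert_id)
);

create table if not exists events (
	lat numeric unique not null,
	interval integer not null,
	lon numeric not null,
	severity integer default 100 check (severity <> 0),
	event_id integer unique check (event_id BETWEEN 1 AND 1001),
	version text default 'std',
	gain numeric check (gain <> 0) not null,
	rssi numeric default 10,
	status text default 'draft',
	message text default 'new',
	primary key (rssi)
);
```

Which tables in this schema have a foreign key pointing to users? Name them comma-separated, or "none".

No REFERENCES clause anywhere in the schema names users.

none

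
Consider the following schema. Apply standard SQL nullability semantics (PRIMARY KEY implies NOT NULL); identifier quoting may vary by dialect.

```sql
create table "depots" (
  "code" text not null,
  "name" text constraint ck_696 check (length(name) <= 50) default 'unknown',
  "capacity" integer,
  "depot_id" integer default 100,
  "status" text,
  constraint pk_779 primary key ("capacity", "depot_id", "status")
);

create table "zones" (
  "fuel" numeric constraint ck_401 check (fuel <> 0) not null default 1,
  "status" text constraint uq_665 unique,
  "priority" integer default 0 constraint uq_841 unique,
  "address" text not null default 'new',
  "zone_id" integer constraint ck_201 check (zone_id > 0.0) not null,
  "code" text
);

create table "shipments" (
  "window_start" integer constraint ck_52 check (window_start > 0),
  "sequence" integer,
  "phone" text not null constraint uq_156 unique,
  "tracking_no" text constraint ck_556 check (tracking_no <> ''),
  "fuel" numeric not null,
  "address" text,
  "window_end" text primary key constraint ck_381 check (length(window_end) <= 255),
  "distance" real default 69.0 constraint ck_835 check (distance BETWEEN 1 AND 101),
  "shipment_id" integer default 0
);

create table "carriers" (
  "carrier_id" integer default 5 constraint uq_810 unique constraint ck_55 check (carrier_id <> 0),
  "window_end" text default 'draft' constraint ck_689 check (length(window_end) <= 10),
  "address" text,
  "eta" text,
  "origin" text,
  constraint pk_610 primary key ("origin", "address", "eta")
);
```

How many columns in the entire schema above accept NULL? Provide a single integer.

depots: 1 nullable (name — PK (capacity, depot_id, status) and explicit NOT NULL columns excluded).
zones: 3 nullable (status, priority, code — PK none and explicit NOT NULL columns excluded).
shipments: 6 nullable (window_start, sequence, tracking_no, address, distance, shipment_id — PK (window_end) and explicit NOT NULL columns excluded).
carriers: 2 nullable (carrier_id, window_end — PK (origin, address, eta) and explicit NOT NULL columns excluded).
Total: 1 + 3 + 6 + 2 = 12.

12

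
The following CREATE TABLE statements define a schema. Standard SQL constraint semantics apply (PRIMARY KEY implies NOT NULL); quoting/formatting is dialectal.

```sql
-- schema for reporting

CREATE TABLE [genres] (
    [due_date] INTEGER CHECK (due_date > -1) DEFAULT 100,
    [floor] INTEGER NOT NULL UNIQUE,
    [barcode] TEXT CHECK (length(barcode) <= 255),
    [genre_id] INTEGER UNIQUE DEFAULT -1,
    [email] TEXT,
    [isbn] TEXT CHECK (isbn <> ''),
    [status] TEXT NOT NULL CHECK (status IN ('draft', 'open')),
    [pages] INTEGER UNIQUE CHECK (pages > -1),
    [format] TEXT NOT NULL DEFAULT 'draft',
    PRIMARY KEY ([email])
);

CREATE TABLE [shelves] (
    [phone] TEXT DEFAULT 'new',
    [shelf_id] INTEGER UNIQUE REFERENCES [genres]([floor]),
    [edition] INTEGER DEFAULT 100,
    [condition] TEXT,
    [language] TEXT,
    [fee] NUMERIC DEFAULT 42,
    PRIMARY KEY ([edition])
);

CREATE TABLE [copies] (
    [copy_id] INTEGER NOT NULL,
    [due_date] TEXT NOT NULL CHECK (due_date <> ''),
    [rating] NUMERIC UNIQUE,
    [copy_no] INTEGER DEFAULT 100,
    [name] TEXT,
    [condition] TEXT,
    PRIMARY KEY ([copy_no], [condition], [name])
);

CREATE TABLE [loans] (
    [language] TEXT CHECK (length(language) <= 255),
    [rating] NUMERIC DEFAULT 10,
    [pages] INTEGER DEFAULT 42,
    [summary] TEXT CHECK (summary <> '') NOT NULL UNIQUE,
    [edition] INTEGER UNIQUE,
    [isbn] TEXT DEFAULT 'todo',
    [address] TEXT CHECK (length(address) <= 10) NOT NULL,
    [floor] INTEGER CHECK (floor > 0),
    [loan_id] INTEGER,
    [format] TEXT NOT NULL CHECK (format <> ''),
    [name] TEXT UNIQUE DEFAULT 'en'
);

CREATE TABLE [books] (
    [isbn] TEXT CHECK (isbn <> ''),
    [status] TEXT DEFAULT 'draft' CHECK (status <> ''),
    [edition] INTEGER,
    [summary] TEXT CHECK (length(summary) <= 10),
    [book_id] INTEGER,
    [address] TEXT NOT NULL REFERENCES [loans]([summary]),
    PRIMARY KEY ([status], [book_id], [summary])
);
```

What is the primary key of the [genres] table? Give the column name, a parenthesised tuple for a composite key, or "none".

email

email is declared PRIMARY KEY as a table-level PRIMARY KEY clause.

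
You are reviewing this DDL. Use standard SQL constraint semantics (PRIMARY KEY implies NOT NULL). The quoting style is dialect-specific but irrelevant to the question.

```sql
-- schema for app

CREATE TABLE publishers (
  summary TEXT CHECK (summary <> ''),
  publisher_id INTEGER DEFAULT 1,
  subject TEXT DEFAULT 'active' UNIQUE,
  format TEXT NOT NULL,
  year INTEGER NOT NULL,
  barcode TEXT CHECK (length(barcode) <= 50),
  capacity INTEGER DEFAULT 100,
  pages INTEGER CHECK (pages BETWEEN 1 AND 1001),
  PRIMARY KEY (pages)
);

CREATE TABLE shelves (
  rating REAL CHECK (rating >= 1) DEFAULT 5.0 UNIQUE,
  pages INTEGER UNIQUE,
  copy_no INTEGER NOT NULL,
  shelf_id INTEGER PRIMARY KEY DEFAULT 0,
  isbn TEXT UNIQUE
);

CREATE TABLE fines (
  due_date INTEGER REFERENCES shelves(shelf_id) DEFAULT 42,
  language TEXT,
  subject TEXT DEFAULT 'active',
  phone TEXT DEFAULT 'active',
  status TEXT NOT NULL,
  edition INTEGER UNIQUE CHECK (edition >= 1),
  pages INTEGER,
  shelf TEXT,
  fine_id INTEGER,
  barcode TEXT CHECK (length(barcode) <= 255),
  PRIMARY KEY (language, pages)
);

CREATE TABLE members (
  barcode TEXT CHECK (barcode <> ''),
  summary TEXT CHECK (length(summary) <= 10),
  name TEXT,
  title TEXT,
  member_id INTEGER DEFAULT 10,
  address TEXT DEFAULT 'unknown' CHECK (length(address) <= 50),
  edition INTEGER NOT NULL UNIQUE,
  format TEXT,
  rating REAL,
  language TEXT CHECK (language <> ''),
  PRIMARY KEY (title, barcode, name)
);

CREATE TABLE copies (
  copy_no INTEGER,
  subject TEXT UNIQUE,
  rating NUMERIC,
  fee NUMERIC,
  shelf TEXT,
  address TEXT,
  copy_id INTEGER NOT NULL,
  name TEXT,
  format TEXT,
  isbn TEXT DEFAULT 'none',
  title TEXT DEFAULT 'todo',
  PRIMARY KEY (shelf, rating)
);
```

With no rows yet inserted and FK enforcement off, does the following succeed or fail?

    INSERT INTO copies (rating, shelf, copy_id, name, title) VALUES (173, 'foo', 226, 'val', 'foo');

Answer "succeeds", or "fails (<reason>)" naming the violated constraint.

succeeds

NOT NULL columns: copy_id is supplied; rating is supplied; shelf is supplied.
No constraint is violated.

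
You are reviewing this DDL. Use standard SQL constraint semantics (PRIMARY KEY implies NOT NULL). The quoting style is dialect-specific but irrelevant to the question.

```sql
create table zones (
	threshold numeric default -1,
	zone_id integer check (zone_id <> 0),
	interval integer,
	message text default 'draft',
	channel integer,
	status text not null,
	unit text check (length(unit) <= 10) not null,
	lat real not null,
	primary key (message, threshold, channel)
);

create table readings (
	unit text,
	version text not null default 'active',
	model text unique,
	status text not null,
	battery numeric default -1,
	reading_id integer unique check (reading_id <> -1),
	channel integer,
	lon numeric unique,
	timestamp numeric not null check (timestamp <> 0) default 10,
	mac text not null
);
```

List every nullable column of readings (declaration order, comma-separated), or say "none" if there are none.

- unit: no NOT NULL constraint applies → nullable.
- version: declared NOT NULL → not nullable.
- model: UNIQUE does not imply NOT NULL → nullable.
- status: declared NOT NULL → not nullable.
- battery: DEFAULT only fills an omitted column; an explicit NULL is still allowed → nullable.
- reading_id: CHECK does not forbid NULL (a CHECK constraint passes when its expression is NULL) → nullable.
- channel: no NOT NULL constraint applies → nullable.
- lon: UNIQUE does not imply NOT NULL → nullable.
- timestamp: declared NOT NULL → not nullable.
- mac: declared NOT NULL → not nullable.

unit, model, battery, reading_id, channel, lon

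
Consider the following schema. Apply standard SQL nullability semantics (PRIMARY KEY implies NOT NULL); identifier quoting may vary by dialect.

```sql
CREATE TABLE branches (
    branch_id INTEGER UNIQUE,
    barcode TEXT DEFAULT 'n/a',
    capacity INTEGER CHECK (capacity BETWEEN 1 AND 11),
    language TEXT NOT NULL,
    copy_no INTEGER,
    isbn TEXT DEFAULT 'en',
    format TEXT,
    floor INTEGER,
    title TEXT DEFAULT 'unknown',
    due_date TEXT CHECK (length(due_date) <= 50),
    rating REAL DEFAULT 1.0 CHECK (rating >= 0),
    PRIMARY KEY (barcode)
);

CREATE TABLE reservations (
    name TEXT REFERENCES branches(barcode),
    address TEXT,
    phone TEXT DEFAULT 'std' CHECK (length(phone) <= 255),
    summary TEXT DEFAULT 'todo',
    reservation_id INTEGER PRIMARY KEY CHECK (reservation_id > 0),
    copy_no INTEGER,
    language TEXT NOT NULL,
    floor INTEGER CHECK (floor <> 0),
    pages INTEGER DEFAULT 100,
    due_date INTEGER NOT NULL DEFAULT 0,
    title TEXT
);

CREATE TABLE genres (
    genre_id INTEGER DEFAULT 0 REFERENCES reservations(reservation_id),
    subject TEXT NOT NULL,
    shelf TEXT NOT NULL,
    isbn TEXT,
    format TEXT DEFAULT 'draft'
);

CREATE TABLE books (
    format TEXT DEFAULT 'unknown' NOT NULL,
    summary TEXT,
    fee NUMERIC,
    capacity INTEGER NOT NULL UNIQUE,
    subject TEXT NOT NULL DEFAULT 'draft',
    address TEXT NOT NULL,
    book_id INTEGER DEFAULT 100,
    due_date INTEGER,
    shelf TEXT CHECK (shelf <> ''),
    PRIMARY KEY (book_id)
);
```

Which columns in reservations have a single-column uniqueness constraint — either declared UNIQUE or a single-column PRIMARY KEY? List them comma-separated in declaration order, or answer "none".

reservation_id

- name: no UNIQUE or single-column PK constraint.
- address: no UNIQUE or single-column PK constraint.
- phone: no UNIQUE or single-column PK constraint.
- summary: no UNIQUE or single-column PK constraint.
- reservation_id: single-column PRIMARY KEY → unique.
- copy_no: no UNIQUE or single-column PK constraint.
- language: no UNIQUE or single-column PK constraint.
- floor: no UNIQUE or single-column PK constraint.
- pages: no UNIQUE or single-column PK constraint.
- due_date: no UNIQUE or single-column PK constraint.
- title: no UNIQUE or single-column PK constraint.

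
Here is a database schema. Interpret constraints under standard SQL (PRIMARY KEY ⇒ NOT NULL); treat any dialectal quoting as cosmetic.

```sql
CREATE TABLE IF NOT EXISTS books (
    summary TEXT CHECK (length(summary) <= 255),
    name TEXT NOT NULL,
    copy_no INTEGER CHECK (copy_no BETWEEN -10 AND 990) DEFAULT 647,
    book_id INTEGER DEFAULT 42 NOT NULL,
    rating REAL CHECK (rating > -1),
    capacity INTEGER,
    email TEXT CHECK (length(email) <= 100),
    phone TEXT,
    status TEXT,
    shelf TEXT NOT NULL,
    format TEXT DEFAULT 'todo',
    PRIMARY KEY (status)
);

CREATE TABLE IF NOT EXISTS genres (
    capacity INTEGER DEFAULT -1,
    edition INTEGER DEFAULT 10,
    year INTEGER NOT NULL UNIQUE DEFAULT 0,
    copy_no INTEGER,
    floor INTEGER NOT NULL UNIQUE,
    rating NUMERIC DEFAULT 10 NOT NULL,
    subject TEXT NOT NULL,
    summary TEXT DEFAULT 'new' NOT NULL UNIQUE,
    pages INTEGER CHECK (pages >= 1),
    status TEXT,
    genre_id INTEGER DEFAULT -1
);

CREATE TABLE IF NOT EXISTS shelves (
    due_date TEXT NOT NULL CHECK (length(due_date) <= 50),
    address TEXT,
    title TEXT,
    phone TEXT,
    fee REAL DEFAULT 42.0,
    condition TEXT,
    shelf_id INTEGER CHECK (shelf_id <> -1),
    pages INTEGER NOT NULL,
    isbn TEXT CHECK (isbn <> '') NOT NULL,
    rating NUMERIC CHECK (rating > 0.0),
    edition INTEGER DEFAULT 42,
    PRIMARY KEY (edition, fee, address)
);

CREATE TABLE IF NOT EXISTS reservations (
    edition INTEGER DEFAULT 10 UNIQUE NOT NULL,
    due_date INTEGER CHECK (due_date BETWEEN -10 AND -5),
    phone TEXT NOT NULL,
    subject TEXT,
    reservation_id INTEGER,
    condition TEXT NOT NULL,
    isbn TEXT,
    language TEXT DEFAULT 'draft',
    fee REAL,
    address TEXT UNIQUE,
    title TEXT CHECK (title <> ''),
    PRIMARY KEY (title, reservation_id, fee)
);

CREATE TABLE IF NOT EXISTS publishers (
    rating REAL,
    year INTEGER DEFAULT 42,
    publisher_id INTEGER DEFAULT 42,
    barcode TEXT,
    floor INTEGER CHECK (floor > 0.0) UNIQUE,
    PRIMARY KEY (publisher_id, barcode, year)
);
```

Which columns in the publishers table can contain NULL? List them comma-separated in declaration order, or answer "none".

- rating: no NOT NULL constraint applies → nullable.
- year: part of the PRIMARY KEY, which implies NOT NULL → not nullable.
- publisher_id: part of the PRIMARY KEY, which implies NOT NULL → not nullable.
- barcode: part of the PRIMARY KEY, which implies NOT NULL → not nullable.
- floor: CHECK does not forbid NULL (a CHECK constraint passes when its expression is NULL) → nullable.

rating, floor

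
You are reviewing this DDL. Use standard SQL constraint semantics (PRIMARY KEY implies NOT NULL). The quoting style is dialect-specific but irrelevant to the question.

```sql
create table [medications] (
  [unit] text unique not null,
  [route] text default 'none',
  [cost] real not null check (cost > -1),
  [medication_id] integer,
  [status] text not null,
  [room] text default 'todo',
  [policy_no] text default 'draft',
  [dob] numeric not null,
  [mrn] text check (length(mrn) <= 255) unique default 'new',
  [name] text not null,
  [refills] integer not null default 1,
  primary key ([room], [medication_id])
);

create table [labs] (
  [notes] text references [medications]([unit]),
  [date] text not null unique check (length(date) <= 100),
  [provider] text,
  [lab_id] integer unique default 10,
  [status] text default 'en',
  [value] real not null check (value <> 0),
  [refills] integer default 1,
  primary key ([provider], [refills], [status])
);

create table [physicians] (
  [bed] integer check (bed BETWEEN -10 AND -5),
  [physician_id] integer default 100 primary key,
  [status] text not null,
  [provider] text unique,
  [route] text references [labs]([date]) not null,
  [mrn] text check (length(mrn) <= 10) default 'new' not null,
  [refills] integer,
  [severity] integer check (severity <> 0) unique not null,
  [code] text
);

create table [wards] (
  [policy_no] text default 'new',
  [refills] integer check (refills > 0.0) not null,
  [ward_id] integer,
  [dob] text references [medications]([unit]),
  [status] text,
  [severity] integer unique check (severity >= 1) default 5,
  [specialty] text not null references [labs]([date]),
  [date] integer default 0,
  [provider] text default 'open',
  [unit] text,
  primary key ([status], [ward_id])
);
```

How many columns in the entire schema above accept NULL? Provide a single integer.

medications: 3 nullable (route, policy_no, mrn — PK (room, medication_id) and explicit NOT NULL columns excluded).
labs: 2 nullable (notes, lab_id — PK (provider, refills, status) and explicit NOT NULL columns excluded).
physicians: 4 nullable (bed, provider, refills, code — PK (physician_id) and explicit NOT NULL columns excluded).
wards: 6 nullable (policy_no, dob, severity, date, provider, unit — PK (status, ward_id) and explicit NOT NULL columns excluded).
Total: 3 + 2 + 4 + 6 = 15.

15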